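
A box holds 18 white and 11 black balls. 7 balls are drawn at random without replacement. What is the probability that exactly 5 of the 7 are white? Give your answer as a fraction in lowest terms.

2618/8671

The sample space is all 7-subsets of the 29: C(29,7) = 1560780.
Selections with exactly 5 white: choose 5 of the 18 white and 2 of the 11 black, C(18,5)·C(11,2) = 8568·55 = 471240.
Probability = 471240/1560780 = 2618/8671.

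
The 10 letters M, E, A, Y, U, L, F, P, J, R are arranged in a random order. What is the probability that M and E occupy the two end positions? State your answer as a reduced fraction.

There are 10! = 3628800 arrangements.
Place M and E at the ends in 2 ways, arrange the remaining 8 in 8! = 40320 ways: 2·40320 = 80640.
Probability = 80640/3628800 = 1/45.

1/45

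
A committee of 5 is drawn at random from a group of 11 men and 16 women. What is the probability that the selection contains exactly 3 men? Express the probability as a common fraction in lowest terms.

220/897

The sample space is all 5-subsets of the 27: C(27,5) = 80730.
Selections with exactly 3 men: choose 3 of the 11 men and 2 of the 16 women, C(11,3)·C(16,2) = 165·120 = 19800.
Probability = 19800/80730 = 220/897.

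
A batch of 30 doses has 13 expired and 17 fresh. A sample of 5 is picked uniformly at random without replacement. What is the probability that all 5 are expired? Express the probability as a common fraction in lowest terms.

There are C(30,5) = 142506 possible selections.
Selections with all expired: C(13,5) = 1287.
Probability = 1287/142506 = 11/1218.

11/1218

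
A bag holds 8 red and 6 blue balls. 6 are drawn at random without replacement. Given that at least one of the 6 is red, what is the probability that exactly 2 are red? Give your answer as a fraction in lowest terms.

210/1501

Work in counts. Selections with at least one red: C(14,6) − C(6,6) = 3003 − 1 = 3002.
Of those, selections where exactly 2 are red: C(8,2)·C(6,4) = 28·15 = 420.
Conditional probability = 420/3002 = 210/1501.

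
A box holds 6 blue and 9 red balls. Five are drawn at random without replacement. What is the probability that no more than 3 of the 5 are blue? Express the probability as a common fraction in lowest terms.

Total selections: C(15,5) = 3003.
Favorable selections (no more than 3 blue): C(6,0)·C(9,5) + C(6,1)·C(9,4) + C(6,2)·C(9,3) + C(6,3)·C(9,2) = 126 + 756 + 1260 + 720 = 2862.
Probability = 2862/3003 = 954/1001.

954/1001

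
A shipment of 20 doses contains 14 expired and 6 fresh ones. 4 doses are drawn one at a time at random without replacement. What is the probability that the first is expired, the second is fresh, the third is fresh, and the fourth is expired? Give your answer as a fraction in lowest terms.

Multiply the conditional probabilities at each draw: 14/20 · 6/19 · 5/18 · 13/17 = 5460/116280 = 91/1938.

91/1938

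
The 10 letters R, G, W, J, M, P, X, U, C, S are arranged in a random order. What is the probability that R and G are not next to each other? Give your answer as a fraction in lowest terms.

There are 10! = 3628800 arrangements.
Arrangements with R and G adjacent: 2·9! = 725760.
So not adjacent: 3628800 − 725760 = 2903040, probability 2903040/3628800 = 4/5.

4/5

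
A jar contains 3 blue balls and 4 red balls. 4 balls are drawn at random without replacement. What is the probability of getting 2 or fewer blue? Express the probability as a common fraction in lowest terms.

Total selections: C(7,4) = 35.
The complement is exactly 3 blue: C(3,3)·C(4,1) = 4.
Probability = 1 − 4/35 = 31/35.

31/35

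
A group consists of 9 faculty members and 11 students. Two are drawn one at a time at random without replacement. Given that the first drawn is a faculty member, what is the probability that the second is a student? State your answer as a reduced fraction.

After removing one faculty member, 19 remain: 8 faculty members and 11 students.
So the probability the next is a student is 11/19.

11/19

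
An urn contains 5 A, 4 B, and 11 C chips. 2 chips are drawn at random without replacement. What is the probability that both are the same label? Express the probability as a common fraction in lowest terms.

71/190

There are C(20,2) = 190 ways to draw 2 chips.
All same label: C(5,2) + C(4,2) + C(11,2) = 10 + 6 + 55 = 71.
Probability = 71/190.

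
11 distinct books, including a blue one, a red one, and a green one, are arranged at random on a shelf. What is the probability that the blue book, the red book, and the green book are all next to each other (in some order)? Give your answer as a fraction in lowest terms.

3/55

There are 11! = 39916800 arrangements.
Treat the three as one block: 9! placements × 3! orders within the block = 362880·6 = 2177280.
Probability = 2177280/39916800 = 3/55.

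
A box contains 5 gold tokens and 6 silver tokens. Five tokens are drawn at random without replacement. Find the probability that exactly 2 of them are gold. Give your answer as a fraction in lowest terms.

The sample space is all 5-subsets of the 11: C(11,5) = 462.
Selections with exactly 2 gold: choose 2 of the 5 gold and 3 of the 6 silver, C(5,2)·C(6,3) = 10·20 = 200.
Probability = 200/462 = 100/231.

100/231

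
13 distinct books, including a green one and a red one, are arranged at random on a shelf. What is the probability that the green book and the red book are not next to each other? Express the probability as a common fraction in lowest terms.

11/13

There are 13! = 6227020800 arrangements.
Arrangements with the green book and the red book adjacent: 2·12! = 958003200.
So not adjacent: 6227020800 − 958003200 = 5269017600, probability 5269017600/6227020800 = 11/13.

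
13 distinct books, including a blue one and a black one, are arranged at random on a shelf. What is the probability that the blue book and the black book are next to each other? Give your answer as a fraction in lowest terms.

There are 13! = 6227020800 arrangements.
Treat the blue book and the black book as a block: 12! arrangements of the blocks × 2 orders within the block = 2·479001600 = 958003200.
Probability = 958003200/6227020800 = 2/13.

2/13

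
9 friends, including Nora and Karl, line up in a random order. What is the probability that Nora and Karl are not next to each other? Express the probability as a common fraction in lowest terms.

7/9

There are 9! = 362880 arrangements.
Arrangements with Nora and Karl adjacent: 2·8! = 80640.
So not adjacent: 362880 − 80640 = 282240, probability 282240/362880 = 7/9.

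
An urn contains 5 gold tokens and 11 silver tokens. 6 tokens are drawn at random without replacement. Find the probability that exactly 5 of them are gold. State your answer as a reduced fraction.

1/728

There are C(16,6) = 8008 ways to choose 6 from 16.
Selections with exactly 5 gold: choose 5 of the 5 gold and 1 of the 11 silver, C(5,5)·C(11,1) = 1·11 = 11.
Probability = 11/8008 = 1/728.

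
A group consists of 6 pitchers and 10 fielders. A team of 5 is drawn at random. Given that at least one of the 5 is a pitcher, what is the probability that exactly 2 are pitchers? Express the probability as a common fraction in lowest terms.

150/343

Work in counts. Selections with at least one pitcher: C(16,5) − C(10,5) = 4368 − 252 = 4116.
Of those, selections where exactly 2 are pitchers: C(6,2)·C(10,3) = 15·120 = 1800.
Conditional probability = 1800/4116 = 150/343.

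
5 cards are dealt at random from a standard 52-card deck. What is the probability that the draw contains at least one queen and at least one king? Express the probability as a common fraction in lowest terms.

There are C(52,5) = 2598960 possible draws.
By inclusion-exclusion on the complements, draws missing all queens or all kings: C(48,5) + C(48,5) − C(44,5) = 1712304 + 1712304 − 1086008 = 2338600.
So draws with at least one of each: 2598960 − 2338600 = 260360, probability 260360/2598960 = 6509/64974.

6509/64974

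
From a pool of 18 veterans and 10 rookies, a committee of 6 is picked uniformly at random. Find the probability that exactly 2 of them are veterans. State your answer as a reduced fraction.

The sample space is all 6-subsets of the 28: C(28,6) = 376740.
Selections with exactly 2 veterans: choose 2 of the 18 veterans and 4 of the 10 rookies, C(18,2)·C(10,4) = 153·210 = 32130.
Probability = 32130/376740 = 51/598.

51/598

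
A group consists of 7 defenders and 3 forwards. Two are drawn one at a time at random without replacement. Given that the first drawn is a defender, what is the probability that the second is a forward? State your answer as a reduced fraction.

After removing one defender, 9 remain: 6 defenders and 3 forwards.
So the probability the next is a forward is 3/9 = 1/3.

1/3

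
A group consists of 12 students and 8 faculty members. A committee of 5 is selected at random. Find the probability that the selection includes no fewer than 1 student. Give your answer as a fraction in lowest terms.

Total selections: C(20,5) = 15504.
The complement is all 5 are faculty members: C(8,5) = 56.
Probability = 1 − 56/15504 = 15448/15504 = 1931/1938.

1931/1938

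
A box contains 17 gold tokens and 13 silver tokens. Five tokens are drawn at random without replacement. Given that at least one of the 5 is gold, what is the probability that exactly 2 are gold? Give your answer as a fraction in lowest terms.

Work in counts. Selections with at least one gold: C(30,5) − C(13,5) = 142506 − 1287 = 141219.
Of those, selections where exactly 2 are gold: C(17,2)·C(13,3) = 136·286 = 38896.
Conditional probability = 38896/141219 = 176/639.

176/639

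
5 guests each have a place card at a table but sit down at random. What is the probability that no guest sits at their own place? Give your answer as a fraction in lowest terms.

11/30

There are 5! = 120 seatings.
By inclusion-exclusion, seatings with no fixed points: C(5,0)·5! − C(5,1)·4! + C(5,2)·3! − C(5,3)·2! + C(5,4)·1! − C(5,5)·0! = 44.
Probability = 44/120 = 11/30.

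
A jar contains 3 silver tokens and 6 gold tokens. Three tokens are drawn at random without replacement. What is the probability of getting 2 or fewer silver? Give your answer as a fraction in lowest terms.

Total selections: C(9,3) = 84.
Favorable selections (2 or fewer silver): C(3,0)·C(6,3) + C(3,1)·C(6,2) + C(3,2)·C(6,1) = 20 + 45 + 18 = 83.
Probability = 83/84.

83/84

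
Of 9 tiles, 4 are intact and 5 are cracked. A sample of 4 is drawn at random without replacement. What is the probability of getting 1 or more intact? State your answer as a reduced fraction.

121/126

Total selections: C(9,4) = 126.
The complement is all 4 are cracked: C(5,4) = 5.
Probability = 1 − 5/126 = 121/126.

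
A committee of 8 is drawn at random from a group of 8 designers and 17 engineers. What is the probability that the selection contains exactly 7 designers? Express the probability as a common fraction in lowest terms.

136/1081575

Total number of selections: C(25,8) = 1081575.
Selections with exactly 7 designers: choose 7 of the 8 designers and 1 of the 17 engineers, C(8,7)·C(17,1) = 8·17 = 136.
Probability = 136/1081575.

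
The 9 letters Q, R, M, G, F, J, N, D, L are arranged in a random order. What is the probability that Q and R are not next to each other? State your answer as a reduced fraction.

7/9

There are 9! = 362880 arrangements.
Arrangements with Q and R adjacent: 2·8! = 80640.
So not adjacent: 362880 − 80640 = 282240, probability 282240/362880 = 7/9.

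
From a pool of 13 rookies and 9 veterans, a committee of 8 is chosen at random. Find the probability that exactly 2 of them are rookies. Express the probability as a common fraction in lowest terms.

364/17765

The sample space is all 8-subsets of the 22: C(22,8) = 319770.
Selections with exactly 2 rookies: choose 2 of the 13 rookies and 6 of the 9 veterans, C(13,2)·C(9,6) = 78·84 = 6552.
Probability = 6552/319770 = 364/17765.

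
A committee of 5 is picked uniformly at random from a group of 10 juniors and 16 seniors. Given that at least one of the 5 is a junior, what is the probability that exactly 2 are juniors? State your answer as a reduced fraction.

Work in counts. Selections with at least one junior: C(26,5) − C(16,5) = 65780 − 4368 = 61412.
Of those, selections where exactly 2 are juniors: C(10,2)·C(16,3) = 45·560 = 25200.
Conditional probability = 25200/61412 = 6300/15353.

6300/15353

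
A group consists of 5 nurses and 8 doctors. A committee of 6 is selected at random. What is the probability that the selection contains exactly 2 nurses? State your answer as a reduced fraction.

175/429

Total number of selections: C(13,6) = 1716.
Selections with exactly 2 nurses: choose 2 of the 5 nurses and 4 of the 8 doctors, C(5,2)·C(8,4) = 10·70 = 700.
Probability = 700/1716 = 175/429.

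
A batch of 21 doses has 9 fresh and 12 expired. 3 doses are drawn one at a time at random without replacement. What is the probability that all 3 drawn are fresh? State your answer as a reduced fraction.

6/95

Multiply the conditional probabilities at each draw: 9/21 · 8/20 · 7/19 = 504/7980 = 6/95.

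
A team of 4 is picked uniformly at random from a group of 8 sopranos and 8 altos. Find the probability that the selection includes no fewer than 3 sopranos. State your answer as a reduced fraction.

37/130

There are C(16,4) = 1820 ways to choose the 4.
Favorable selections (no fewer than 3 sopranos): C(8,3)·C(8,1) + C(8,4)·C(8,0) = 448 + 70 = 518.
Probability = 518/1820 = 37/130.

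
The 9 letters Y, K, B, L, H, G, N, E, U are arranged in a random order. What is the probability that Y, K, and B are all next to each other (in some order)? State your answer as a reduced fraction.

1/12

There are 9! = 362880 arrangements.
Treat the three as one block: 7! placements × 3! orders within the block = 5040·6 = 30240.
Probability = 30240/362880 = 1/12.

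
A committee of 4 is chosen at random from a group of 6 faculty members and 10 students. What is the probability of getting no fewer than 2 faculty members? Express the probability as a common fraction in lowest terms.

89/182

There are C(16,4) = 1820 ways to choose the 4.
Count the complement (fewer than 2 faculty members): C(6,0)·C(10,4) + C(6,1)·C(10,3) = 210 + 720 = 930.
Probability = 1 − 930/1820 = 890/1820 = 89/182.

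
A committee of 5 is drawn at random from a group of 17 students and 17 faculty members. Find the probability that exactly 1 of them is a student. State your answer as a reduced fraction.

595/4092

There are C(34,5) = 278256 ways to choose 5 from 34.
Selections with exactly 1 student: choose 1 of the 17 students and 4 of the 17 faculty members, C(17,1)·C(17,4) = 17·2380 = 40460.
Probability = 40460/278256 = 595/4092.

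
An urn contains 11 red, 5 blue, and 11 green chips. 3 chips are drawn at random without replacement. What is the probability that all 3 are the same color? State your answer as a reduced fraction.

There are C(27,3) = 2925 ways to draw 3 chips.
All same color: C(11,3) + C(5,3) + C(11,3) = 165 + 10 + 165 = 340.
Probability = 340/2925 = 68/585.

68/585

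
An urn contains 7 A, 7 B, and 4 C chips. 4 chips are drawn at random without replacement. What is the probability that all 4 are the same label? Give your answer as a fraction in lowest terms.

71/3060

There are C(18,4) = 3060 ways to draw 4 chips.
All same label: C(7,4) + C(7,4) + C(4,4) = 35 + 35 + 1 = 71.
Probability = 71/3060.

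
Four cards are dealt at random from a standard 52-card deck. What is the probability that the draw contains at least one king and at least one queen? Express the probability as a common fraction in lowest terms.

There are C(52,4) = 270725 possible draws.
By inclusion-exclusion on the complements, draws missing all kings or all queens: C(48,4) + C(48,4) − C(44,4) = 194580 + 194580 − 135751 = 253409.
So draws with at least one of each: 270725 − 253409 = 17316, probability 17316/270725 = 1332/20825.

1332/20825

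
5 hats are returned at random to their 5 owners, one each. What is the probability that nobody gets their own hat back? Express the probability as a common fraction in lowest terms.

There are 5! = 120 assignments.
By inclusion-exclusion, assignments with no fixed points: C(5,0)·5! − C(5,1)·4! + C(5,2)·3! − C(5,3)·2! + C(5,4)·1! − C(5,5)·0! = 44.
Probability = 44/120 = 11/30.

11/30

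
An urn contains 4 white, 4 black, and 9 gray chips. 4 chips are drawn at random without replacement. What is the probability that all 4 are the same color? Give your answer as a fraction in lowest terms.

32/595

There are C(17,4) = 2380 ways to draw 4 chips.
All same color: C(4,4) + C(4,4) + C(9,4) = 1 + 1 + 126 = 128.
Probability = 128/2380 = 32/595.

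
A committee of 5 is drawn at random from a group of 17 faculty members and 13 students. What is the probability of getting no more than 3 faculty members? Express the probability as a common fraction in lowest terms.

193/261

There are C(30,5) = 142506 ways to choose the 5.
Count the complement (more than 3 faculty members): C(17,4)·C(13,1) + C(17,5)·C(13,0) = 30940 + 6188 = 37128.
Probability = 1 − 37128/142506 = 105378/142506 = 193/261.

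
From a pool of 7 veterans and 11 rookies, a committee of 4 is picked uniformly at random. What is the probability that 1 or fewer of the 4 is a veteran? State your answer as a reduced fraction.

Total selections: C(18,4) = 3060.
Favorable selections (1 or fewer veteran): C(7,0)·C(11,4) + C(7,1)·C(11,3) = 330 + 1155 = 1485.
Probability = 1485/3060 = 33/68.

33/68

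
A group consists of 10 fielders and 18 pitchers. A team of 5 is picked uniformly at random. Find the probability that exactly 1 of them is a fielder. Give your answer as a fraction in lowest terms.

The sample space is all 5-subsets of the 28: C(28,5) = 98280.
Selections with exactly 1 fielder: choose 1 of the 10 fielders and 4 of the 18 pitchers, C(10,1)·C(18,4) = 10·3060 = 30600.
Probability = 30600/98280 = 85/273.

85/273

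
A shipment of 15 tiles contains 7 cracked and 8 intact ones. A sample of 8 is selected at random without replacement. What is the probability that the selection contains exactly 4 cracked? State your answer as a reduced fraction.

There are C(15,8) = 6435 ways to choose 8 from 15.
Selections with exactly 4 cracked: choose 4 of the 7 cracked and 4 of the 8 intact, C(7,4)·C(8,4) = 35·70 = 2450.
Probability = 2450/6435 = 490/1287.

490/1287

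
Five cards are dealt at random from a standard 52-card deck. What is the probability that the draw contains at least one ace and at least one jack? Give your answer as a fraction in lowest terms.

There are C(52,5) = 2598960 possible draws.
By inclusion-exclusion on the complements, draws missing all aces or all jacks: C(48,5) + C(48,5) − C(44,5) = 1712304 + 1712304 − 1086008 = 2338600.
So draws with at least one of each: 2598960 − 2338600 = 260360, probability 260360/2598960 = 6509/64974.

6509/64974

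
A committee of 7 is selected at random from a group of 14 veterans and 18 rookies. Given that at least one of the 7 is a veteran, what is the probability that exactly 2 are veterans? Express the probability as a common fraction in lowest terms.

Work in counts. Selections with at least one veteran: C(32,7) − C(18,7) = 3365856 − 31824 = 3334032.
Of those, selections where exactly 2 are veterans: C(14,2)·C(18,5) = 91·8568 = 779688.
Conditional probability = 779688/3334032 = 833/3562.

833/3562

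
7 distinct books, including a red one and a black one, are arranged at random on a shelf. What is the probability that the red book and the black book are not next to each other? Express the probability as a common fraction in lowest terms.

5/7

There are 7! = 5040 arrangements.
Arrangements with the red book and the black book adjacent: 2·6! = 1440.
So not adjacent: 5040 − 1440 = 3600, probability 3600/5040 = 5/7.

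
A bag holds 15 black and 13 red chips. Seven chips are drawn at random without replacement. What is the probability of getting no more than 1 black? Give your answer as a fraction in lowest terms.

There are C(28,7) = 1184040 ways to choose the 7.
Favorable selections (no more than 1 black): C(15,0)·C(13,7) + C(15,1)·C(13,6) = 1716 + 25740 = 27456.
Probability = 27456/1184040 = 8/345.

8/345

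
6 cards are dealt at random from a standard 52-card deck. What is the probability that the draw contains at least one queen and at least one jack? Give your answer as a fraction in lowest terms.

718637/5089630

There are C(52,6) = 20358520 possible draws.
By inclusion-exclusion on the complements, draws missing all queens or all jacks: C(48,6) + C(48,6) − C(44,6) = 12271512 + 12271512 − 7059052 = 17483972.
So draws with at least one of each: 20358520 − 17483972 = 2874548, probability 2874548/20358520 = 718637/5089630.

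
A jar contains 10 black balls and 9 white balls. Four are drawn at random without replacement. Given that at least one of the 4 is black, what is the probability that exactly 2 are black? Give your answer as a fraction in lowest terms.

Work in counts. Selections with at least one black: C(19,4) − C(9,4) = 3876 − 126 = 3750.
Of those, selections where exactly 2 are black: C(10,2)·C(9,2) = 45·36 = 1620.
Conditional probability = 1620/3750 = 54/125.

54/125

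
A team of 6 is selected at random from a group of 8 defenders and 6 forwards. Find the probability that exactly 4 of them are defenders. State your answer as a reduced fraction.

Total number of selections: C(14,6) = 3003.
Selections with exactly 4 defenders: choose 4 of the 8 defenders and 2 of the 6 forwards, C(8,4)·C(6,2) = 70·15 = 1050.
Probability = 1050/3003 = 50/143.

50/143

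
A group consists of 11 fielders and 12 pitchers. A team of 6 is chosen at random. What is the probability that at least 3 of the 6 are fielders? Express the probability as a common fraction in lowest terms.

There are C(23,6) = 100947 ways to choose the 6.
Count the complement (fewer than 3 fielders): C(11,0)·C(12,6) + C(11,1)·C(12,5) + C(11,2)·C(12,4) = 924 + 8712 + 27225 = 36861.
Probability = 1 − 36861/100947 = 64086/100947 = 1942/3059.

1942/3059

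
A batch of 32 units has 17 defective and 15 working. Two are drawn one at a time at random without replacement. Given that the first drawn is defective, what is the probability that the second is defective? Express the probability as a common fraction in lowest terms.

After removing one defective, 31 remain: 16 defective and 15 working.
So the probability the next is defective is 16/31.

16/31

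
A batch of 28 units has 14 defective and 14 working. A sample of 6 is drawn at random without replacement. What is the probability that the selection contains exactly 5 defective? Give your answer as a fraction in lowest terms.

77/1035

Total number of selections: C(28,6) = 376740.
Selections with exactly 5 defective: choose 5 of the 14 defective and 1 of the 14 working, C(14,5)·C(14,1) = 2002·14 = 28028.
Probability = 28028/376740 = 77/1035.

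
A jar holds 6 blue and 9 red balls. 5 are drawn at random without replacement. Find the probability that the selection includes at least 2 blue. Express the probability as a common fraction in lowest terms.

There are C(15,5) = 3003 ways to choose the 5.
Count the complement (fewer than 2 blue): C(6,0)·C(9,5) + C(6,1)·C(9,4) = 126 + 756 = 882.
Probability = 1 − 882/3003 = 2121/3003 = 101/143.

101/143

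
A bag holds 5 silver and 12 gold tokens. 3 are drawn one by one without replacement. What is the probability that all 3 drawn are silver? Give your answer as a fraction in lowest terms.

1/68

Multiply the conditional probabilities at each draw: 5/17 · 4/16 · 3/15 = 60/4080 = 1/68.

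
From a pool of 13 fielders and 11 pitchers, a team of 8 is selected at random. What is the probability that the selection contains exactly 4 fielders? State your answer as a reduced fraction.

7150/22287

There are C(24,8) = 735471 ways to choose 8 from 24.
Selections with exactly 4 fielders: choose 4 of the 13 fielders and 4 of the 11 pitchers, C(13,4)·C(11,4) = 715·330 = 235950.
Probability = 235950/735471 = 7150/22287.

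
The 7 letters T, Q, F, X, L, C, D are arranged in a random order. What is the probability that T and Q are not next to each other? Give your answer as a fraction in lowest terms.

There are 7! = 5040 arrangements.
Arrangements with T and Q adjacent: 2·6! = 1440.
So not adjacent: 5040 − 1440 = 3600, probability 3600/5040 = 5/7.

5/7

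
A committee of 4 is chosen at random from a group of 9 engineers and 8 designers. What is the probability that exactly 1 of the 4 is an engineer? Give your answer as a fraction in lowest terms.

Total number of selections: C(17,4) = 2380.
Selections with exactly 1 engineer: choose 1 of the 9 engineers and 3 of the 8 designers, C(9,1)·C(8,3) = 9·56 = 504.
Probability = 504/2380 = 18/85.

18/85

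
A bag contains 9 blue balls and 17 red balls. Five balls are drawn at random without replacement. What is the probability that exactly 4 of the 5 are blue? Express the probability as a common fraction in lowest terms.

Total number of selections: C(26,5) = 65780.
Selections with exactly 4 blue: choose 4 of the 9 blue and 1 of the 17 red, C(9,4)·C(17,1) = 126·17 = 2142.
Probability = 2142/65780 = 1071/32890.

1071/32890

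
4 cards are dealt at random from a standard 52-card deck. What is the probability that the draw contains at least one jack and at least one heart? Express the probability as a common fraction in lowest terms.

52799/270725

There are C(52,4) = 270725 possible draws.
By inclusion-exclusion on the complements, draws missing all jacks or all hearts: C(48,4) + C(39,4) − C(36,4) = 194580 + 82251 − 58905 = 217926.
So draws with at least one of each: 270725 − 217926 = 52799, probability 52799/270725.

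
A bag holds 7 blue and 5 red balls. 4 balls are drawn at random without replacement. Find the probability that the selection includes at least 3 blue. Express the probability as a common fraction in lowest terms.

Total selections: C(12,4) = 495.
Favorable selections (at least 3 blue): C(7,3)·C(5,1) + C(7,4)·C(5,0) = 175 + 35 = 210.
Probability = 210/495 = 14/33.

14/33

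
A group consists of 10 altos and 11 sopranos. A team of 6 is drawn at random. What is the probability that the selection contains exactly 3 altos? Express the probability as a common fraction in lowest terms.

825/2261

Total number of selections: C(21,6) = 54264.
Selections with exactly 3 altos: choose 3 of the 10 altos and 3 of the 11 sopranos, C(10,3)·C(11,3) = 120·165 = 19800.
Probability = 19800/54264 = 825/2261.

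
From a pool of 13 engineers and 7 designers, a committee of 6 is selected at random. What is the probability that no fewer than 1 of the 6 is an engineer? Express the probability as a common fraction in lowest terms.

There are C(20,6) = 38760 ways to choose the 6.
The complement is all 6 are designers: C(7,6) = 7.
Probability = 1 − 7/38760 = 38753/38760.

38753/38760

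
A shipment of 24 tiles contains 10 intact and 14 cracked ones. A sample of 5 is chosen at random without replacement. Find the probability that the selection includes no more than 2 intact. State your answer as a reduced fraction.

Total selections: C(24,5) = 42504.
Favorable selections (no more than 2 intact): C(10,0)·C(14,5) + C(10,1)·C(14,4) + C(10,2)·C(14,3) = 2002 + 10010 + 16380 = 28392.
Probability = 28392/42504 = 169/253.

169/253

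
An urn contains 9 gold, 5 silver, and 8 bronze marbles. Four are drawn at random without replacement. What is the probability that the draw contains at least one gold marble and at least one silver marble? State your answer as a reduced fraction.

There are C(22,4) = 7315 possible draws.
By inclusion-exclusion on the complements, draws missing all gold or all silver: C(13,4) + C(17,4) − C(8,4) = 715 + 2380 − 70 = 3025.
So draws with at least one of each: 7315 − 3025 = 4290, probability 4290/7315 = 78/133.

78/133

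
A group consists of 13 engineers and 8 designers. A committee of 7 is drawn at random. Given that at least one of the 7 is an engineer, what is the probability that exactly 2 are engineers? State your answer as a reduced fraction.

Work in counts. Selections with at least one engineer: C(21,7) − C(8,7) = 116280 − 8 = 116272.
Of those, selections where exactly 2 are engineers: C(13,2)·C(8,5) = 78·56 = 4368.
Conditional probability = 4368/116272 = 21/559.

21/559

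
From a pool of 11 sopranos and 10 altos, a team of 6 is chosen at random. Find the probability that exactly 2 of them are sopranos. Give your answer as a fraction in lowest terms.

275/1292

The sample space is all 6-subsets of the 21: C(21,6) = 54264.
Selections with exactly 2 sopranos: choose 2 of the 11 sopranos and 4 of the 10 altos, C(11,2)·C(10,4) = 55·210 = 11550.
Probability = 11550/54264 = 275/1292.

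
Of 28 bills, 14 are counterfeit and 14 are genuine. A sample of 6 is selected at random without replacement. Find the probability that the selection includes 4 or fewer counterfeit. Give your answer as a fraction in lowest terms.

3799/4140

Total selections: C(28,6) = 376740.
Count the complement (more than 4 counterfeit): C(14,5)·C(14,1) + C(14,6)·C(14,0) = 28028 + 3003 = 31031.
Probability = 1 − 31031/376740 = 345709/376740 = 3799/4140.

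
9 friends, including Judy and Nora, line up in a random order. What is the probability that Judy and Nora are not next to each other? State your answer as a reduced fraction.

7/9

There are 9! = 362880 arrangements.
Arrangements with Judy and Nora adjacent: 2·8! = 80640.
So not adjacent: 362880 − 80640 = 282240, probability 282240/362880 = 7/9.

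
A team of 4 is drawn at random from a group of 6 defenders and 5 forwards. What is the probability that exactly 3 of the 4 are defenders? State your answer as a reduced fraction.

The sample space is all 4-subsets of the 11: C(11,4) = 330.
Selections with exactly 3 defenders: choose 3 of the 6 defenders and 1 of the 5 forwards, C(6,3)·C(5,1) = 20·5 = 100.
Probability = 100/330 = 10/33.

10/33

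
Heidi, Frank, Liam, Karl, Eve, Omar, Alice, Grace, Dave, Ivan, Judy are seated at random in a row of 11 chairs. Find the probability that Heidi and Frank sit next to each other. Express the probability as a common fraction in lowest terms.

There are 11! = 39916800 arrangements.
Treat Heidi and Frank as a block: 10! arrangements of the blocks × 2 orders within the block = 2·3628800 = 7257600.
Probability = 7257600/39916800 = 2/11.

2/11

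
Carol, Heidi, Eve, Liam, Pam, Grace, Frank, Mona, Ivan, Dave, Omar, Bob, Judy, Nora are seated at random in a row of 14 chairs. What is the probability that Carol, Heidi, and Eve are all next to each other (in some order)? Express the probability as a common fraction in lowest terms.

3/91

There are 14! = 87178291200 arrangements.
Treat the three as one block: 12! placements × 3! orders within the block = 479001600·6 = 2874009600.
Probability = 2874009600/87178291200 = 3/91.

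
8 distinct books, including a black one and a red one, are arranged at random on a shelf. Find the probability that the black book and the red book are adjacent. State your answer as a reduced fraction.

There are 8! = 40320 arrangements.
Treat the black book and the red book as a block: 7! arrangements of the blocks × 2 orders within the block = 2·5040 = 10080.
Probability = 10080/40320 = 1/4.

1/4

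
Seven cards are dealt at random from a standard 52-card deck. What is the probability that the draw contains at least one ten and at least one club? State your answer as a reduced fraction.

53122231/133784560

There are C(52,7) = 133784560 possible draws.
By inclusion-exclusion on the complements, draws missing all tens or all clubs: C(48,7) + C(39,7) − C(36,7) = 73629072 + 15380937 − 8347680 = 80662329.
So draws with at least one of each: 133784560 − 80662329 = 53122231, probability 53122231/133784560.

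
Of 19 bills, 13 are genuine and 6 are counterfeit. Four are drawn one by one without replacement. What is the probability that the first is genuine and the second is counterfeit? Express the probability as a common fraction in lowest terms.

13/57

Multiply the conditional probabilities at each draw: 13/19 · 6/18 = 78/342 = 13/57.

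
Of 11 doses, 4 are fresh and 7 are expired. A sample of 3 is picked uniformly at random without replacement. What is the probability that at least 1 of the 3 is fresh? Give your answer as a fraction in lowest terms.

26/33

There are C(11,3) = 165 ways to choose the 3.
Favorable selections (at least 1 fresh): C(4,1)·C(7,2) + C(4,2)·C(7,1) + C(4,3)·C(7,0) = 84 + 42 + 4 = 130.
Probability = 130/165 = 26/33.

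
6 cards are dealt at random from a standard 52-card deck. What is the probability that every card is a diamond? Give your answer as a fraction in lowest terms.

There are C(52,6) = 20358520 possible 6-card hands.
Hands that are all diamonds: C(13,6) = 1716.
Probability = 1716/20358520 = 33/391510.

33/391510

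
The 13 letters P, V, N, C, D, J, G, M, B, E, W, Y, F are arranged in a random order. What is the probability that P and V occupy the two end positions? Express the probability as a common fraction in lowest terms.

1/78

There are 13! = 6227020800 arrangements.
Place P and V at the ends in 2 ways, arrange the remaining 11 in 11! = 39916800 ways: 2·39916800 = 79833600.
Probability = 79833600/6227020800 = 1/78.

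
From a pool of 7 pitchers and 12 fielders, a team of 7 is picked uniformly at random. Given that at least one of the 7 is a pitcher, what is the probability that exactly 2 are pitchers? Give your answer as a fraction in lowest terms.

Work in counts. Selections with at least one pitcher: C(19,7) − C(12,7) = 50388 − 792 = 49596.
Of those, selections where exactly 2 are pitchers: C(7,2)·C(12,5) = 21·792 = 16632.
Conditional probability = 16632/49596 = 1386/4133.

1386/4133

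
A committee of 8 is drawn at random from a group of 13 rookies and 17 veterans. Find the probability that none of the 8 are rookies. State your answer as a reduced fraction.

There are C(30,8) = 5852925 possible selections.
Selections with no rookies (all veterans): C(17,8) = 24310.
Probability = 24310/5852925 = 374/90045.

374/90045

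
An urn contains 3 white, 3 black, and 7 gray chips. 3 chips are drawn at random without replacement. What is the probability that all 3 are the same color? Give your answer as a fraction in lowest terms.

37/286

There are C(13,3) = 286 ways to draw 3 chips.
All same color: C(3,3) + C(3,3) + C(7,3) = 1 + 1 + 35 = 37.
Probability = 37/286.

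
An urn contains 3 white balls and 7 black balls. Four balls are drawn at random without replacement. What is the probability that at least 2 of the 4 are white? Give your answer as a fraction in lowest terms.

1/3

There are C(10,4) = 210 ways to choose the 4.
Favorable selections (at least 2 white): C(3,2)·C(7,2) + C(3,3)·C(7,1) = 63 + 7 = 70.
Probability = 70/210 = 1/3.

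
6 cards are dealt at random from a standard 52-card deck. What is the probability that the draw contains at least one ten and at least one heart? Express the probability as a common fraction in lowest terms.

There are C(52,6) = 20358520 possible draws.
By inclusion-exclusion on the complements, draws missing all tens or all hearts: C(48,6) + C(39,6) − C(36,6) = 12271512 + 3262623 − 1947792 = 13586343.
So draws with at least one of each: 20358520 − 13586343 = 6772177, probability 6772177/20358520.

6772177/20358520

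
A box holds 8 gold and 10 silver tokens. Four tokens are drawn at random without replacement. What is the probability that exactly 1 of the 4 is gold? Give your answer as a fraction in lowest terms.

The sample space is all 4-subsets of the 18: C(18,4) = 3060.
Selections with exactly 1 gold: choose 1 of the 8 gold and 3 of the 10 silver, C(8,1)·C(10,3) = 8·120 = 960.
Probability = 960/3060 = 16/51.

16/51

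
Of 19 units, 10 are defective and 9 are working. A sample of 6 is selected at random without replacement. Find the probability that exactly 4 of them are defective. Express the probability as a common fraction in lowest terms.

90/323

Total number of selections: C(19,6) = 27132.
Selections with exactly 4 defective: choose 4 of the 10 defective and 2 of the 9 working, C(10,4)·C(9,2) = 210·36 = 7560.
Probability = 7560/27132 = 90/323.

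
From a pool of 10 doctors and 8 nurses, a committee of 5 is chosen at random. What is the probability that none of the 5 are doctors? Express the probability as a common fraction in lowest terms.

There are C(18,5) = 8568 possible selections.
Selections with no doctors (all nurses): C(8,5) = 56.
Probability = 56/8568 = 1/153.

1/153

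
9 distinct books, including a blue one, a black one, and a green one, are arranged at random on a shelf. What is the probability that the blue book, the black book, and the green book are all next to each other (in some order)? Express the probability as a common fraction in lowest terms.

There are 9! = 362880 arrangements.
Treat the three as one block: 7! placements × 3! orders within the block = 5040·6 = 30240.
Probability = 30240/362880 = 1/12.

1/12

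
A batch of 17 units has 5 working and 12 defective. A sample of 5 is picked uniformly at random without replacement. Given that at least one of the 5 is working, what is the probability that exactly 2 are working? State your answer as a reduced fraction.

550/1349

Work in counts. Selections with at least one working: C(17,5) − C(12,5) = 6188 − 792 = 5396.
Of those, selections where exactly 2 are working: C(5,2)·C(12,3) = 10·220 = 2200.
Conditional probability = 2200/5396 = 550/1349.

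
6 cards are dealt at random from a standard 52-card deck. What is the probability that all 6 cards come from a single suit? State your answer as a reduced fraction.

66/195755

There are C(52,6) = 20358520 possible 6-card hands.
Hands of one suit: 4 suits × C(13,6) = 4·1716 = 6864.
Probability = 6864/20358520 = 66/195755.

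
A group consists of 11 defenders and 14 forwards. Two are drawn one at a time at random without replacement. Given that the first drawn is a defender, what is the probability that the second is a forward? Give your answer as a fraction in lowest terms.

7/12

After removing one defender, 24 remain: 10 defenders and 14 forwards.
So the probability the next is a forward is 14/24 = 7/12.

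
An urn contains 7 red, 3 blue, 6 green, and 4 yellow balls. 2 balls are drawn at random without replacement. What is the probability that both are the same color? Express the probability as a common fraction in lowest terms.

There are C(20,2) = 190 ways to draw 2 balls.
All same color: C(7,2) + C(3,2) + C(6,2) + C(4,2) = 21 + 3 + 15 + 6 = 45.
Probability = 45/190 = 9/38.

9/38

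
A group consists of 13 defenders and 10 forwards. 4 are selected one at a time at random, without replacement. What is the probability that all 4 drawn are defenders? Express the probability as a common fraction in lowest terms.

13/161

Multiply the conditional probabilities at each draw: 13/23 · 12/22 · 11/21 · 10/20 = 17160/212520 = 13/161.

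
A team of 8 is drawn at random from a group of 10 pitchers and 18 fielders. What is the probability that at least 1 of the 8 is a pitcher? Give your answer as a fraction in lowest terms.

2381/2415

Total selections: C(28,8) = 3108105.
The complement is all 8 are fielders: C(18,8) = 43758.
Probability = 1 − 43758/3108105 = 3064347/3108105 = 2381/2415.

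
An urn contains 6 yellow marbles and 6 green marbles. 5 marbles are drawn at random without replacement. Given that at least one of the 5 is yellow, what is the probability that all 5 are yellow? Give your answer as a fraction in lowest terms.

1/131

Work in counts. Selections with at least one yellow: C(12,5) − C(6,5) = 792 − 6 = 786.
Of those, selections where all 5 are yellow: C(6,5) = 6.
Conditional probability = 6/786 = 1/131.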